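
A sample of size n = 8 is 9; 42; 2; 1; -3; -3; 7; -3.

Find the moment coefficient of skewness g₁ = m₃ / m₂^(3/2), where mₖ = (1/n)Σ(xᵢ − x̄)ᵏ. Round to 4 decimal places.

x̄ = (9 + 42 + 2 + 1 - 3 - 3 + 7 - 3) / 8 = 6.5000
deviations (xᵢ − x̄): 2.5000, 35.5000, -4.5000, -5.5000, -9.5000, -9.5000, 0.5000, -9.5000
Σ(xᵢ − x̄)² = 1588.0000 ⇒ m₂ = 1588.0000/8 = 198.50000
Σ(xᵢ − x̄)³ = 41925.0000 ⇒ m₃ = 41925.0000/8 = 5240.62500
m₂^(3/2) = 198.50000^(1.5) = 2796.66706
g₁ = m₃ / m₂^(3/2) = 5240.62500 / 2796.66706 ≈ 1.8739

1.8739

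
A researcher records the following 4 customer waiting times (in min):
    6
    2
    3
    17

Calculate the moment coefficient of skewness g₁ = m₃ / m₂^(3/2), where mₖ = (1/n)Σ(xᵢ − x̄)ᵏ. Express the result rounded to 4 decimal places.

x̄ = (6 + 2 + 3 + 17) / 4 = 7.0000
deviations (xᵢ − x̄): -1.0000, -5.0000, -4.0000, 10.0000
Σ(xᵢ − x̄)² = 142.0000 ⇒ m₂ = 142.0000/4 = 35.50000
Σ(xᵢ − x̄)³ = 810.0000 ⇒ m₃ = 810.0000/4 = 202.50000
m₂^(3/2) = 35.50000^(1.5) = 211.51566
g₁ = m₃ / m₂^(3/2) = 202.50000 / 211.51566 ≈ 0.9574

0.9574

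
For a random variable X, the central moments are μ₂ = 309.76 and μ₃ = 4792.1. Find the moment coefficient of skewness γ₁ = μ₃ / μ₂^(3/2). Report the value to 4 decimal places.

σ = √μ₂ = √309.76 = 17.60000
σ³ = μ₂^(3/2) = 5451.77600
γ₁ = μ₃/σ³ = 4792.1 / 5451.77600 ≈ 0.8790

0.8790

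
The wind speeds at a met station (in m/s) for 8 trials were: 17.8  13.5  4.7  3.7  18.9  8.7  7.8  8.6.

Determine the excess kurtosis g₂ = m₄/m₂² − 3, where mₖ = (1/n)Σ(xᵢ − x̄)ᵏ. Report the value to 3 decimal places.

-1.241

x̄ = 10.4625
Σ(xᵢ − x̄)² = 226.8588 ⇒ m₂ = 28.35734
Σ(xᵢ − x̄)⁴ = 11317.9333 ⇒ m₄ = 1414.74166
m₂² = 804.13894
g₂ = m₄/m₂² − 3 = 1.75932 − 3 ≈ -1.241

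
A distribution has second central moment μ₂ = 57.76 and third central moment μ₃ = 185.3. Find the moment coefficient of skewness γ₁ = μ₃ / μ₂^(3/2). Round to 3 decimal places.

0.422

σ = √μ₂ = √57.76 = 7.60000
σ³ = μ₂^(3/2) = 438.97600
γ₁ = μ₃/σ³ = 185.3 / 438.97600 ≈ 0.422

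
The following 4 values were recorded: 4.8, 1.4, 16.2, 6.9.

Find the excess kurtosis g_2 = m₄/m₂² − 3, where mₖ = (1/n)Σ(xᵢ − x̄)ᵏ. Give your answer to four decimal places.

x̄ = 7.3250
Σ(xᵢ − x̄)² = 120.4275 ⇒ m₂ = 30.10688
Σ(xᵢ − x̄)⁴ = 7477.1098 ⇒ m₄ = 1869.27745
m₂² = 906.42392
g_2 = m₄/m₂² − 3 = 2.06226 − 3 ≈ -0.9377

-0.9377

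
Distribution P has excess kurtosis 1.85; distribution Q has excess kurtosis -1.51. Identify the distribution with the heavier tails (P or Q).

P

Higher excess kurtosis ⇒ heavier tails relative to the normal distribution.
1.85 vs -1.51: the larger is 1.85, so P has heavier tails. (P is leptokurtic — heavier-than-normal tails; the other is platykurtic.)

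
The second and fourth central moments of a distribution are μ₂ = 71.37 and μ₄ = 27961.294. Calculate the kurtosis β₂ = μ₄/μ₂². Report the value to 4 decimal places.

μ₂² = 71.37² = 5093.67690
μ₄/μ₂² = 27961.294 / 5093.67690 = 5.48941
β₂ ≈ 5.4894

5.4894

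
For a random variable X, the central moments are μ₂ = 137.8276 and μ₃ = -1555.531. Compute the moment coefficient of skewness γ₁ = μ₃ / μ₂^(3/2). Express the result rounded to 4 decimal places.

-0.9613

σ = √μ₂ = √137.8276 = 11.74000
σ³ = μ₂^(3/2) = 1618.09602
γ₁ = μ₃/σ³ = -1555.531 / 1618.09602 ≈ -0.9613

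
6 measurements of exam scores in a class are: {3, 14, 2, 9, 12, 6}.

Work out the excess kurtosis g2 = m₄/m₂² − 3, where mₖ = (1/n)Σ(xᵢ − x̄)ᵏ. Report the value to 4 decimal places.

-1.4843

x̄ = 7.6667
Σ(xᵢ − x̄)² = 117.3333 ⇒ m₂ = 19.55556
Σ(xᵢ − x̄)⁴ = 3477.7778 ⇒ m₄ = 579.62963
m₂² = 382.41975
g2 = m₄/m₂² − 3 = 1.51569 − 3 ≈ -1.4843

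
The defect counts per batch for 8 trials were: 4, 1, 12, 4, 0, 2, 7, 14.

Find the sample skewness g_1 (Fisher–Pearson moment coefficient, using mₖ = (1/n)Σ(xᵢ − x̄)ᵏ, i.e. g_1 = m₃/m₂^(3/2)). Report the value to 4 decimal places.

x̄ = (4 + 1 + 12 + 4 + 0 + 2 + 7 + 14) / 8 = 5.5000
deviations (xᵢ − x̄): -1.5000, -4.5000, 6.5000, -1.5000, -5.5000, -3.5000, 1.5000, 8.5000
Σ(xᵢ − x̄)² = 184.0000 ⇒ m₂ = 184.0000/8 = 23.00000
Σ(xᵢ − x̄)³ = 585.0000 ⇒ m₃ = 585.0000/8 = 73.12500
m₂^(3/2) = 23.00000^(1.5) = 110.30413
g_1 = m₃ / m₂^(3/2) = 73.12500 / 110.30413 ≈ 0.6629

0.6629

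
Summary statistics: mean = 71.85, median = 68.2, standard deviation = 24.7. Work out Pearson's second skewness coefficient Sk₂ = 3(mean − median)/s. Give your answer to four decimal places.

Sk₂ = 3(71.85 − 68.2) / 24.7 = 3 × 3.6500 / 24.7
    = 10.9500 / 24.7 ≈ 0.4433

0.4433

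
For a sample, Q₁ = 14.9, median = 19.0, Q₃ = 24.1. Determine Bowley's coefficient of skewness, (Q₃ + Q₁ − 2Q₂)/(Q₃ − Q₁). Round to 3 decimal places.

numerator: Q₃ + Q₁ − 2Q₂ = 24.1 + 14.9 − 2×19.0 = 1.0000
denominator: Q₃ − Q₁ = 24.1 − 14.9 = 9.2000
Bowley skewness = 1.0000 / 9.2000 ≈ 0.109

0.109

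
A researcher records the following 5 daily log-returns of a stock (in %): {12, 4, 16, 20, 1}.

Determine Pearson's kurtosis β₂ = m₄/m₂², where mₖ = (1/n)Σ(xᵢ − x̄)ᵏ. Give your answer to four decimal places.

1.4627

x̄ = 10.6000
Σ(xᵢ − x̄)² = 255.2000 ⇒ m₂ = 51.04000
Σ(xᵢ − x̄)⁴ = 19052.5760 ⇒ m₄ = 3810.51520
m₂² = 2605.08160
β₂ = m₄/m₂² = 3810.51520 / 2605.08160 ≈ 1.4627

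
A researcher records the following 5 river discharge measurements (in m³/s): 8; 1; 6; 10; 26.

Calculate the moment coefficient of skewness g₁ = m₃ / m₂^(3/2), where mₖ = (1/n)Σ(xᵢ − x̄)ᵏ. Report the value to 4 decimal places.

x̄ = (8 + 1 + 6 + 10 + 26) / 5 = 10.2000
deviations (xᵢ − x̄): -2.2000, -9.2000, -4.2000, -0.2000, 15.8000
Σ(xᵢ − x̄)² = 356.8000 ⇒ m₂ = 356.8000/5 = 71.36000
Σ(xᵢ − x̄)³ = 3080.8800 ⇒ m₃ = 3080.8800/5 = 616.17600
m₂^(3/2) = 71.36000^(1.5) = 602.81252
g₁ = m₃ / m₂^(3/2) = 616.17600 / 602.81252 ≈ 1.0222

1.0222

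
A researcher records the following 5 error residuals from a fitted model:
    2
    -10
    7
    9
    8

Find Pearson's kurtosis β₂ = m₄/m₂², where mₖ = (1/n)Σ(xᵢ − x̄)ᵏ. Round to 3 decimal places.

x̄ = 3.2000
Σ(xᵢ − x̄)² = 246.8000 ⇒ m₂ = 49.36000
Σ(xᵢ − x̄)⁴ = 32232.6560 ⇒ m₄ = 6446.53120
m₂² = 2436.40960
β₂ = m₄/m₂² = 6446.53120 / 2436.40960 ≈ 2.646

2.646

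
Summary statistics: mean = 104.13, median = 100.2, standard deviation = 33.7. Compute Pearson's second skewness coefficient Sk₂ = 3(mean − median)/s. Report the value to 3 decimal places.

0.350

Sk₂ = 3(104.13 − 100.2) / 33.7 = 3 × 3.9300 / 33.7
    = 11.7900 / 33.7 ≈ 0.350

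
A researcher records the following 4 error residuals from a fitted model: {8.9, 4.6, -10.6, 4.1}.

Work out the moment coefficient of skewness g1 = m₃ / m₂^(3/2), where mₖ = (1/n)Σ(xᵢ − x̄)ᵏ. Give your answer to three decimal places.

-0.925

x̄ = (8.9 + 4.6 - 10.6 + 4.1) / 4 = 1.7500
deviations (xᵢ − x̄): 7.1500, 2.8500, -12.3500, 2.3500
Σ(xᵢ − x̄)² = 217.2900 ⇒ m₂ = 217.2900/4 = 54.32250
Σ(xᵢ − x̄)³ = -1482.0000 ⇒ m₃ = -1482.0000/4 = -370.50000
m₂^(3/2) = 54.32250^(1.5) = 400.37746
g1 = m₃ / m₂^(3/2) = -370.50000 / 400.37746 ≈ -0.925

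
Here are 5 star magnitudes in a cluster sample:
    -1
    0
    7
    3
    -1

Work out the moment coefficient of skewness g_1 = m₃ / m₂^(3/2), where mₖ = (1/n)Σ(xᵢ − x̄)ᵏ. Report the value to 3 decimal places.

0.834

x̄ = (-1 + 0 + 7 + 3 - 1) / 5 = 1.6000
deviations (xᵢ − x̄): -2.6000, -1.6000, 5.4000, 1.4000, -2.6000
Σ(xᵢ − x̄)² = 47.2000 ⇒ m₂ = 47.2000/5 = 9.44000
Σ(xᵢ − x̄)³ = 120.9600 ⇒ m₃ = 120.9600/5 = 24.19200
m₂^(3/2) = 9.44000^(1.5) = 29.00401
g_1 = m₃ / m₂^(3/2) = 24.19200 / 29.00401 ≈ 0.834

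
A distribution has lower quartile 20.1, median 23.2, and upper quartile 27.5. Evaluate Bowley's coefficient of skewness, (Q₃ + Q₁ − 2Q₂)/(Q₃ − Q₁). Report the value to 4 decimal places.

numerator: Q₃ + Q₁ − 2Q₂ = 27.5 + 20.1 − 2×23.2 = 1.2000
denominator: Q₃ − Q₁ = 27.5 − 20.1 = 7.4000
Bowley skewness = 1.2000 / 7.4000 ≈ 0.1622

0.1622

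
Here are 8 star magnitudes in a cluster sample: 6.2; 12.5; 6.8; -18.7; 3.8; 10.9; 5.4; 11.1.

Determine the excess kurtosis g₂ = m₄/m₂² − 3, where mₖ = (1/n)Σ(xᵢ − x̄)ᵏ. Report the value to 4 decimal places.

2.1082

x̄ = 4.7500
Σ(xᵢ − x̄)² = 695.7400 ⇒ m₂ = 86.96750
Σ(xᵢ − x̄)⁴ = 309079.7835 ⇒ m₄ = 38634.97293
m₂² = 7563.34606
g₂ = m₄/m₂² − 3 = 5.10819 − 3 ≈ 2.1082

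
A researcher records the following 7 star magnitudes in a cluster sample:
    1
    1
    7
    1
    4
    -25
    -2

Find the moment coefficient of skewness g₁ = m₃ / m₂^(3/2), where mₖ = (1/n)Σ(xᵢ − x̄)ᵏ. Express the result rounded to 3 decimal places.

x̄ = (1 + 1 + 7 + 1 + 4 - 25 - 2) / 7 = -1.8571
deviations (xᵢ − x̄): 2.8571, 2.8571, 8.8571, 2.8571, 5.8571, -23.1429, -0.1429
Σ(xᵢ − x̄)² = 672.8571 ⇒ m₂ = 672.8571/7 = 96.12245
Σ(xᵢ − x̄)³ = -11429.3878 ⇒ m₃ = -11429.3878/7 = -1632.76968
m₂^(3/2) = 96.12245^(1.5) = 942.40426
g₁ = m₃ / m₂^(3/2) = -1632.76968 / 942.40426 ≈ -1.733

-1.733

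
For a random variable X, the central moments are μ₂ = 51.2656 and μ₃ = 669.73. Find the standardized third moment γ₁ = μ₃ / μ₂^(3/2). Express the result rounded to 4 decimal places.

1.8246

σ = √μ₂ = √51.2656 = 7.16000
σ³ = μ₂^(3/2) = 367.06170
γ₁ = μ₃/σ³ = 669.73 / 367.06170 ≈ 1.8246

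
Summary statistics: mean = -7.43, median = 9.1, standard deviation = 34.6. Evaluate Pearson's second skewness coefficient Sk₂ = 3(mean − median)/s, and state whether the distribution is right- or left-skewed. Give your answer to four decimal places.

Sk₂ = 3(-7.43 − 9.1) / 34.6 = 3 × -16.5300 / 34.6
    = -49.5900 / 34.6 ≈ -1.4332
Sk₂ < 0 ⇒ mean < median ⇒ left-skewed (negative skew).

-1.4332, left-skewed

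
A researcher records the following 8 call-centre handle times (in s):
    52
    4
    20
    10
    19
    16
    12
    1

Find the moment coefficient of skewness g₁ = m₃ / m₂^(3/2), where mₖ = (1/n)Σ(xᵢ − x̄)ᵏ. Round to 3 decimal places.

x̄ = (52 + 4 + 20 + 10 + 19 + 16 + 12 + 1) / 8 = 16.7500
deviations (xᵢ − x̄): 35.2500, -12.7500, 3.2500, -6.7500, 2.2500, -0.7500, -4.7500, -15.7500
Σ(xᵢ − x̄)² = 1737.5000 ⇒ m₂ = 1737.5000/8 = 217.18750
Σ(xᵢ − x̄)³ = 37451.2500 ⇒ m₃ = 37451.2500/8 = 4681.40625
m₂^(3/2) = 217.18750^(1.5) = 3200.75358
g₁ = m₃ / m₂^(3/2) = 4681.40625 / 3200.75358 ≈ 1.463

1.463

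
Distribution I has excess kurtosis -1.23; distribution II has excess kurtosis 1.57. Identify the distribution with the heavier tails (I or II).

II

Higher excess kurtosis ⇒ heavier tails relative to the normal distribution.
-1.23 vs 1.57: the larger is 1.57, so II has heavier tails. (II is leptokurtic — heavier-than-normal tails; the other is platykurtic.)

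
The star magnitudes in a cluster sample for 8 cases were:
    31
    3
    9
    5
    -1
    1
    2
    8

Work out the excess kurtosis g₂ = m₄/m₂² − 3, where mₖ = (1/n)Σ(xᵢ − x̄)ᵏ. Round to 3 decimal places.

1.946

x̄ = 7.2500
Σ(xᵢ − x̄)² = 725.5000 ⇒ m₂ = 90.68750
Σ(xᵢ − x̄)⁴ = 325446.1563 ⇒ m₄ = 40680.76953
m₂² = 8224.22266
g₂ = m₄/m₂² − 3 = 4.94646 − 3 ≈ 1.946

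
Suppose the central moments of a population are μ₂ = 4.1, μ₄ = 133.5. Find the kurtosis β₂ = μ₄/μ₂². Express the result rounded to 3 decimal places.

7.942

μ₂² = 4.1² = 16.81000
μ₄/μ₂² = 133.5 / 16.81000 = 7.94170
β₂ ≈ 7.942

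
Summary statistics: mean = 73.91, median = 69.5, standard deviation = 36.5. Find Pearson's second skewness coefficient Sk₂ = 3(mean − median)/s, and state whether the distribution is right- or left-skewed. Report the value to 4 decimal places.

0.3625, right-skewed

Sk₂ = 3(73.91 − 69.5) / 36.5 = 3 × 4.4100 / 36.5
    = 13.2300 / 36.5 ≈ 0.3625
Sk₂ > 0 ⇒ mean > median ⇒ right-skewed (positive skew).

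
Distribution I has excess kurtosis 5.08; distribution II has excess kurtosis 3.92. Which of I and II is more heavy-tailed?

Higher excess kurtosis ⇒ heavier tails relative to the normal distribution.
5.08 vs 3.92: the larger is 5.08, so I has heavier tails.

I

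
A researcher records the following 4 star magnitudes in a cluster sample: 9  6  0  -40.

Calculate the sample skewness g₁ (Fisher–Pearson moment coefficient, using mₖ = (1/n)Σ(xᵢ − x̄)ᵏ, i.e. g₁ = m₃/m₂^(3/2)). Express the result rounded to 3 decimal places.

x̄ = (9 + 6 + 0 - 40) / 4 = -6.2500
deviations (xᵢ − x̄): 15.2500, 12.2500, 6.2500, -33.7500
Σ(xᵢ − x̄)² = 1560.7500 ⇒ m₂ = 1560.7500/4 = 390.18750
Σ(xᵢ − x̄)³ = -32814.3750 ⇒ m₃ = -32814.3750/4 = -8203.59375
m₂^(3/2) = 390.18750^(1.5) = 7707.43780
g₁ = m₃ / m₂^(3/2) = -8203.59375 / 7707.43780 ≈ -1.064

-1.064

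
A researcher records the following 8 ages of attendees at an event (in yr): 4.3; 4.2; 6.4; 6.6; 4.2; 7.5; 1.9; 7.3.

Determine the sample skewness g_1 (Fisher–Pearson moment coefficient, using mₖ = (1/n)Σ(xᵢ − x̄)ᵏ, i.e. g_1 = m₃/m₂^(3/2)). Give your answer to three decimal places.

x̄ = (4.3 + 4.2 + 6.4 + 6.6 + 4.2 + 7.5 + 1.9 + 7.3) / 8 = 5.3000
deviations (xᵢ − x̄): -1.0000, -1.1000, 1.1000, 1.3000, -1.1000, 2.2000, -3.4000, 2.0000
Σ(xᵢ − x̄)² = 26.7200 ⇒ m₂ = 26.7200/8 = 3.34000
Σ(xᵢ − x̄)³ = -20.7900 ⇒ m₃ = -20.7900/8 = -2.59875
m₂^(3/2) = 3.34000^(1.5) = 6.10407
g_1 = m₃ / m₂^(3/2) = -2.59875 / 6.10407 ≈ -0.426

-0.426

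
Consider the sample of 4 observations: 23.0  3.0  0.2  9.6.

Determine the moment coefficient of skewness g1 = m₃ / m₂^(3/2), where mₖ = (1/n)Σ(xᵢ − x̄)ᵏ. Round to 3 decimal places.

x̄ = (23.0 + 3.0 + 0.2 + 9.6) / 4 = 8.9500
deviations (xᵢ − x̄): 14.0500, -5.9500, -8.7500, 0.6500
Σ(xᵢ − x̄)² = 309.7900 ⇒ m₂ = 309.7900/4 = 77.44750
Σ(xᵢ − x̄)³ = 1893.2130 ⇒ m₃ = 1893.2130/4 = 473.30325
m₂^(3/2) = 77.44750^(1.5) = 681.57100
g1 = m₃ / m₂^(3/2) = 473.30325 / 681.57100 ≈ 0.694

0.694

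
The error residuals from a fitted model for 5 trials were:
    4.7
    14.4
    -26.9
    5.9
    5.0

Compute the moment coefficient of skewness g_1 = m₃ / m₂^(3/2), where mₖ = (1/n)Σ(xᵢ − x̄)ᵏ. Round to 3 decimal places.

x̄ = (4.7 + 14.4 - 26.9 + 5.9 + 5.0) / 5 = 0.6200
deviations (xᵢ − x̄): 4.0800, 13.7800, -27.5200, 5.2800, 4.3800
Σ(xᵢ − x̄)² = 1010.9480 ⇒ m₂ = 1010.9480/5 = 202.18960
Σ(xᵢ − x̄)³ = -17926.4779 ⇒ m₃ = -17926.4779/5 = -3585.29558
m₂^(3/2) = 202.18960^(1.5) = 2875.00245
g_1 = m₃ / m₂^(3/2) = -3585.29558 / 2875.00245 ≈ -1.247

-1.247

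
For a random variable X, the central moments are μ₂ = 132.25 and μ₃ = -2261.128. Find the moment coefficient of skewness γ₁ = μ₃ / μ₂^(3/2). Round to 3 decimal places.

-1.487

σ = √μ₂ = √132.25 = 11.50000
σ³ = μ₂^(3/2) = 1520.87500
γ₁ = μ₃/σ³ = -2261.128 / 1520.87500 ≈ -1.487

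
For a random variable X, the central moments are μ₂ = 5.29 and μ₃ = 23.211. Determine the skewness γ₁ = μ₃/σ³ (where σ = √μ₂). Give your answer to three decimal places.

1.908

σ = √μ₂ = √5.29 = 2.30000
σ³ = μ₂^(3/2) = 12.16700
γ₁ = μ₃/σ³ = 23.211 / 12.16700 ≈ 1.908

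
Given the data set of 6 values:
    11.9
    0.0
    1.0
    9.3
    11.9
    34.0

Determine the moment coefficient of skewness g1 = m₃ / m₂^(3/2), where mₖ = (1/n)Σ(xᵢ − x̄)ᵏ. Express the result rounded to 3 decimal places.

x̄ = (11.9 + 0.0 + 1.0 + 9.3 + 11.9 + 34.0) / 6 = 11.3500
deviations (xᵢ − x̄): 0.5500, -11.3500, -10.3500, -2.0500, 0.5500, 22.6500
Σ(xᵢ − x̄)² = 753.7750 ⇒ m₂ = 753.7750/6 = 125.62917
Σ(xᵢ − x̄)³ = 9040.8240 ⇒ m₃ = 9040.8240/6 = 1506.80400
m₂^(3/2) = 125.62917^(1.5) = 1408.10720
g1 = m₃ / m₂^(3/2) = 1506.80400 / 1408.10720 ≈ 1.070

1.070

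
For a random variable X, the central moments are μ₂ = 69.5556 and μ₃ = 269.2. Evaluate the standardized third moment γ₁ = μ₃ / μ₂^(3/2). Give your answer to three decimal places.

σ = √μ₂ = √69.5556 = 8.34000
σ³ = μ₂^(3/2) = 580.09370
γ₁ = μ₃/σ³ = 269.2 / 580.09370 ≈ 0.464

0.464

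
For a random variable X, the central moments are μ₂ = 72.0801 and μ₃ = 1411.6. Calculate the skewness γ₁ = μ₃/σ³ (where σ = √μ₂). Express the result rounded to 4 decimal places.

σ = √μ₂ = √72.0801 = 8.49000
σ³ = μ₂^(3/2) = 611.96005
γ₁ = μ₃/σ³ = 1411.6 / 611.96005 ≈ 2.3067

2.3067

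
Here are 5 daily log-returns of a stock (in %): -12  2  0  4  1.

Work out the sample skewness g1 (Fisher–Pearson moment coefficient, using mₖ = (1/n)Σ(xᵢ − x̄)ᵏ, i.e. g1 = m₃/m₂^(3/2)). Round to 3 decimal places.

x̄ = (-12 + 2 + 0 + 4 + 1) / 5 = -1.0000
deviations (xᵢ − x̄): -11.0000, 3.0000, 1.0000, 5.0000, 2.0000
Σ(xᵢ − x̄)² = 160.0000 ⇒ m₂ = 160.0000/5 = 32.00000
Σ(xᵢ − x̄)³ = -1170.0000 ⇒ m₃ = -1170.0000/5 = -234.00000
m₂^(3/2) = 32.00000^(1.5) = 181.01934
g1 = m₃ / m₂^(3/2) = -234.00000 / 181.01934 ≈ -1.293

-1.293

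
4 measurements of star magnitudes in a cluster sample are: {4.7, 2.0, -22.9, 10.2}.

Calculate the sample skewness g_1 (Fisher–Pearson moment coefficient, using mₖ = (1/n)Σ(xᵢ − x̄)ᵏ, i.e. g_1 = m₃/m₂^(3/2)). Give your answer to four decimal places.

x̄ = (4.7 + 2.0 - 22.9 + 10.2) / 4 = -1.5000
deviations (xᵢ − x̄): 6.2000, 3.5000, -21.4000, 11.7000
Σ(xᵢ − x̄)² = 645.5400 ⇒ m₂ = 645.5400/4 = 161.38500
Σ(xᵢ − x̄)³ = -7917.5280 ⇒ m₃ = -7917.5280/4 = -1979.38200
m₂^(3/2) = 161.38500^(1.5) = 2050.19302
g_1 = m₃ / m₂^(3/2) = -1979.38200 / 2050.19302 ≈ -0.9655

-0.9655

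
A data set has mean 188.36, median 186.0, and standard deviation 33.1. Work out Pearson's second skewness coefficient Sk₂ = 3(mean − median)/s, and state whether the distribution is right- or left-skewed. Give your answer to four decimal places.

Sk₂ = 3(188.36 − 186.0) / 33.1 = 3 × 2.3600 / 33.1
    = 7.0800 / 33.1 ≈ 0.2139
Sk₂ > 0 ⇒ mean > median ⇒ right-skewed (positive skew).

0.2139, right-skewed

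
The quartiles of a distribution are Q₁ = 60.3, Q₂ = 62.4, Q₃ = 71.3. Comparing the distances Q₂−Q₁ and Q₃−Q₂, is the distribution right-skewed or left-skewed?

Q₂ − Q₁ = 2.1;  Q₃ − Q₂ = 8.9
Q₃ − Q₂ > Q₂ − Q₁ ⇒ the upper half is more spread out ⇒ right-skewed.

right-skewed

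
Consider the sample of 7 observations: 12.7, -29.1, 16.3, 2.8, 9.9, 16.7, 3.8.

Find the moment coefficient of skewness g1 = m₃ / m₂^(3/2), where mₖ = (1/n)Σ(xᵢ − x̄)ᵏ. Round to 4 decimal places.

-1.5596

x̄ = (12.7 - 29.1 + 16.3 + 2.8 + 9.9 + 16.7 + 3.8) / 7 = 4.7286
deviations (xᵢ − x̄): 7.9714, -33.8286, 11.5714, -1.9286, 5.1714, 11.9714, -0.9286
Σ(xᵢ − x̄)² = 1516.4543 ⇒ m₂ = 1516.4543/7 = 216.63633
Σ(xᵢ − x̄)³ = -34810.5380 ⇒ m₃ = -34810.5380/7 = -4972.93399
m₂^(3/2) = 216.63633^(1.5) = 3188.57711
g1 = m₃ / m₂^(3/2) = -4972.93399 / 3188.57711 ≈ -1.5596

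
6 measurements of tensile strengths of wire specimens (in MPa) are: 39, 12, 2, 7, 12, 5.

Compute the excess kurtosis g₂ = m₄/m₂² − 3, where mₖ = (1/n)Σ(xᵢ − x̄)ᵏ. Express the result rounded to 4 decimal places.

0.6205

x̄ = 12.8333
Σ(xᵢ − x̄)² = 898.8333 ⇒ m₂ = 149.80556
Σ(xᵢ − x̄)⁴ = 487504.1528 ⇒ m₄ = 81250.69213
m₂² = 22441.70448
g₂ = m₄/m₂² − 3 = 3.62052 − 3 ≈ 0.6205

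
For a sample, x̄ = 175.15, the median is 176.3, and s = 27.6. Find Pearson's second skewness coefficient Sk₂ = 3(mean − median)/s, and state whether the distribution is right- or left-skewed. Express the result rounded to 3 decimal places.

Sk₂ = 3(175.15 − 176.3) / 27.6 = 3 × -1.1500 / 27.6
    = -3.4500 / 27.6 ≈ -0.125
Sk₂ < 0 ⇒ mean < median ⇒ left-skewed (negative skew).

-0.125, left-skewed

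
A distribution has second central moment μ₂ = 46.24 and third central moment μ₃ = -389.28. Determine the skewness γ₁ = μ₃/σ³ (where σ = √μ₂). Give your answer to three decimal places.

σ = √μ₂ = √46.24 = 6.80000
σ³ = μ₂^(3/2) = 314.43200
γ₁ = μ₃/σ³ = -389.28 / 314.43200 ≈ -1.238

-1.238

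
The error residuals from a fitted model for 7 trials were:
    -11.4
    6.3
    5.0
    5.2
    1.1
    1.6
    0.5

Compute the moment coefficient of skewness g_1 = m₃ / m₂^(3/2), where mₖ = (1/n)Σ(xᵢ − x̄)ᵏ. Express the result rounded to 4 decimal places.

-1.4514

x̄ = (-11.4 + 6.3 + 5.0 + 5.2 + 1.1 + 1.6 + 0.5) / 7 = 1.1857
deviations (xᵢ − x̄): -12.5857, 5.1143, 3.8143, 4.0143, -0.0857, 0.4143, -0.6857
Σ(xᵢ − x̄)² = 215.8686 ⇒ m₂ = 215.8686/7 = 30.83837
Σ(xᵢ − x̄)³ = -1739.8815 ⇒ m₃ = -1739.8815/7 = -248.55450
m₂^(3/2) = 30.83837^(1.5) = 171.25256
g_1 = m₃ / m₂^(3/2) = -248.55450 / 171.25256 ≈ -1.4514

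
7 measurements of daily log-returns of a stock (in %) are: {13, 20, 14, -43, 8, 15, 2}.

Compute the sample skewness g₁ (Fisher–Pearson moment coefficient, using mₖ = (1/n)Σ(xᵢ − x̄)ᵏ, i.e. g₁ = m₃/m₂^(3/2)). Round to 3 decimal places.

x̄ = (13 + 20 + 14 - 43 + 8 + 15 + 2) / 7 = 4.1429
deviations (xᵢ − x̄): 8.8571, 15.8571, 9.8571, -47.1429, 3.8571, 10.8571, -2.1429
Σ(xᵢ − x̄)² = 2786.8571 ⇒ m₂ = 2786.8571/7 = 398.12245
Σ(xᵢ − x̄)³ = -97805.3878 ⇒ m₃ = -97805.3878/7 = -13972.19825
m₂^(3/2) = 398.12245^(1.5) = 7943.73962
g₁ = m₃ / m₂^(3/2) = -13972.19825 / 7943.73962 ≈ -1.759

-1.759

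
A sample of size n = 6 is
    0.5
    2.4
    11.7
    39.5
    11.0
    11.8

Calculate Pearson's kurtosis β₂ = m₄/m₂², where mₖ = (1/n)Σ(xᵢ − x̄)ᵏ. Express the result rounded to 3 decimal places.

3.400

x̄ = 12.8167
Σ(xᵢ − x̄)² = 977.7883 ⇒ m₂ = 162.96472
Σ(xᵢ − x̄)⁴ = 541744.6419 ⇒ m₄ = 90290.77365
m₂² = 26557.50069
β₂ = m₄/m₂² = 90290.77365 / 26557.50069 ≈ 3.400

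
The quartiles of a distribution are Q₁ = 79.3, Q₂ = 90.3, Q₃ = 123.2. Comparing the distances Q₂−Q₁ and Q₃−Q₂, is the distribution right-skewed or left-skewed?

Q₂ − Q₁ = 11.0;  Q₃ − Q₂ = 32.9
Q₃ − Q₂ > Q₂ − Q₁ ⇒ the upper half is more spread out ⇒ right-skewed.

right-skewed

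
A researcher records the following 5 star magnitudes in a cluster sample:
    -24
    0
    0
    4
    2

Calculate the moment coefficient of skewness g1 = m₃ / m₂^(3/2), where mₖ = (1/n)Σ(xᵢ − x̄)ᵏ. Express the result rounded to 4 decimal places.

x̄ = (-24 + 0 + 0 + 4 + 2) / 5 = -3.6000
deviations (xᵢ − x̄): -20.4000, 3.6000, 3.6000, 7.6000, 5.6000
Σ(xᵢ − x̄)² = 531.2000 ⇒ m₂ = 531.2000/5 = 106.24000
Σ(xᵢ − x̄)³ = -7781.7600 ⇒ m₃ = -7781.7600/5 = -1556.35200
m₂^(3/2) = 106.24000^(1.5) = 1095.04532
g1 = m₃ / m₂^(3/2) = -1556.35200 / 1095.04532 ≈ -1.4213

-1.4213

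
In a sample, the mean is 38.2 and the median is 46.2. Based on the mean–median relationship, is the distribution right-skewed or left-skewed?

mean − median = 38.2 − 46.2 = -8.0
mean < median ⇒ the longer tail is on the left ⇒ left-skewed (negatively skewed).

left-skewed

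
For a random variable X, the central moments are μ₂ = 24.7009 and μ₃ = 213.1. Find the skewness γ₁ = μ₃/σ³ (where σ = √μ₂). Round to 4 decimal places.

σ = √μ₂ = √24.7009 = 4.97000
σ³ = μ₂^(3/2) = 122.76347
γ₁ = μ₃/σ³ = 213.1 / 122.76347 ≈ 1.7359

1.7359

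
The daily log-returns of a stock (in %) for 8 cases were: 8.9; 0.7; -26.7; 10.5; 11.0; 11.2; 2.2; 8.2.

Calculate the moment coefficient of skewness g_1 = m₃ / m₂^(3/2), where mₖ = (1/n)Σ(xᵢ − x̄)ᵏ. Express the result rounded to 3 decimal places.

-1.862

x̄ = (8.9 + 0.7 - 26.7 + 10.5 + 11.0 + 11.2 + 2.2 + 8.2) / 8 = 3.2500
deviations (xᵢ − x̄): 5.6500, -2.5500, -29.9500, 7.2500, 7.7500, 7.9500, -1.0500, 4.9500
Σ(xᵢ − x̄)² = 1136.8600 ⇒ m₂ = 1136.8600/8 = 142.10750
Σ(xᵢ − x̄)³ = -25232.2920 ⇒ m₃ = -25232.2920/8 = -3154.03650
m₂^(3/2) = 142.10750^(1.5) = 1694.04717
g_1 = m₃ / m₂^(3/2) = -3154.03650 / 1694.04717 ≈ -1.862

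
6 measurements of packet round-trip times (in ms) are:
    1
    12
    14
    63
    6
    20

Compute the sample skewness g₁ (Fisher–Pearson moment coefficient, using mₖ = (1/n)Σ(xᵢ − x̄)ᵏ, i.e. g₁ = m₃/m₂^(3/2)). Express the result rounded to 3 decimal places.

x̄ = (1 + 12 + 14 + 63 + 6 + 20) / 6 = 19.3333
deviations (xᵢ − x̄): -18.3333, -7.3333, -5.3333, 43.6667, -13.3333, 0.6667
Σ(xᵢ − x̄)² = 2503.3333 ⇒ m₂ = 2503.3333/6 = 417.22222
Σ(xᵢ − x̄)³ = 74184.4444 ⇒ m₃ = 74184.4444/6 = 12364.07407
m₂^(3/2) = 417.22222^(1.5) = 8522.18873
g₁ = m₃ / m₂^(3/2) = 12364.07407 / 8522.18873 ≈ 1.451

1.451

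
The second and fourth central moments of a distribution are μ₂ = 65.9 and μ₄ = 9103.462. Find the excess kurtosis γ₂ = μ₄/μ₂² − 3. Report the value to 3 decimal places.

-0.904

μ₂² = 65.9² = 4342.81000
μ₄/μ₂² = 9103.462 / 4342.81000 = 2.09621
γ₂ = 2.09621 − 3 ≈ -0.904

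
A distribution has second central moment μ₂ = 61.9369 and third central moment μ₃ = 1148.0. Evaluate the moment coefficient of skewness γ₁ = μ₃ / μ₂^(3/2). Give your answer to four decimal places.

2.3551

σ = √μ₂ = √61.9369 = 7.87000
σ³ = μ₂^(3/2) = 487.44340
γ₁ = μ₃/σ³ = 1148.0 / 487.44340 ≈ 2.3551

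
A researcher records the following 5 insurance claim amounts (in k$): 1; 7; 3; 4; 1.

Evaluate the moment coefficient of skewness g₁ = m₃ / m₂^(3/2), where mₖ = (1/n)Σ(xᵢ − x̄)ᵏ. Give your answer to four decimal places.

0.6170

x̄ = (1 + 7 + 3 + 4 + 1) / 5 = 3.2000
deviations (xᵢ − x̄): -2.2000, 3.8000, -0.2000, 0.8000, -2.2000
Σ(xᵢ − x̄)² = 24.8000 ⇒ m₂ = 24.8000/5 = 4.96000
Σ(xᵢ − x̄)³ = 34.0800 ⇒ m₃ = 34.0800/5 = 6.81600
m₂^(3/2) = 4.96000^(1.5) = 11.04644
g₁ = m₃ / m₂^(3/2) = 6.81600 / 11.04644 ≈ 0.6170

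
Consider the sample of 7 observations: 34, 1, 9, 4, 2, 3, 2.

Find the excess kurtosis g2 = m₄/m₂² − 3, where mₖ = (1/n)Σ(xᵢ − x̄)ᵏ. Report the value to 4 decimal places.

x̄ = 7.8571
Σ(xᵢ − x̄)² = 838.8571 ⇒ m₂ = 119.83673
Σ(xᵢ − x̄)⁴ = 472446.8688 ⇒ m₄ = 67492.40983
m₂² = 14360.84298
g2 = m₄/m₂² − 3 = 4.69975 − 3 ≈ 1.6998

1.6998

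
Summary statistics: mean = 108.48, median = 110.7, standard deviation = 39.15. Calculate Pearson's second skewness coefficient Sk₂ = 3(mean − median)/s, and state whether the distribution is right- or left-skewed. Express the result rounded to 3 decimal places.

-0.170, left-skewed

Sk₂ = 3(108.48 − 110.7) / 39.15 = 3 × -2.2200 / 39.15
    = -6.6600 / 39.15 ≈ -0.170
Sk₂ < 0 ⇒ mean < median ⇒ left-skewed (negative skew).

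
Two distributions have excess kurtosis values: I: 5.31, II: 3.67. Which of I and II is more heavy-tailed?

Higher excess kurtosis ⇒ heavier tails relative to the normal distribution.
5.31 vs 3.67: the larger is 5.31, so I has heavier tails.

I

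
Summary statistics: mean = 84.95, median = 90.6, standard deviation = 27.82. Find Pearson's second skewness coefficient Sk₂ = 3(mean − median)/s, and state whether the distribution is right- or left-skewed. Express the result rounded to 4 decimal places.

-0.6093, left-skewed

Sk₂ = 3(84.95 − 90.6) / 27.82 = 3 × -5.6500 / 27.82
    = -16.9500 / 27.82 ≈ -0.6093
Sk₂ < 0 ⇒ mean < median ⇒ left-skewed (negative skew).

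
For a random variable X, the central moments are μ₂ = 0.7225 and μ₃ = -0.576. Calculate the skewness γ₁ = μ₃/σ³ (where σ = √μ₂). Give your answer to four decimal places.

-0.9379

σ = √μ₂ = √0.7225 = 0.85000
σ³ = μ₂^(3/2) = 0.61413
γ₁ = μ₃/σ³ = -0.576 / 0.61413 ≈ -0.9379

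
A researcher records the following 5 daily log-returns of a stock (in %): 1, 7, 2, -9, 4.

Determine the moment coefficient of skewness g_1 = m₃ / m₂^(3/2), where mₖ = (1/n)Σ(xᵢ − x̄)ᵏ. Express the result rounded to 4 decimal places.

-0.9582

x̄ = (1 + 7 + 2 - 9 + 4) / 5 = 1.0000
deviations (xᵢ − x̄): 0.0000, 6.0000, 1.0000, -10.0000, 3.0000
Σ(xᵢ − x̄)² = 146.0000 ⇒ m₂ = 146.0000/5 = 29.20000
Σ(xᵢ − x̄)³ = -756.0000 ⇒ m₃ = -756.0000/5 = -151.20000
m₂^(3/2) = 29.20000^(1.5) = 157.78811
g_1 = m₃ / m₂^(3/2) = -151.20000 / 157.78811 ≈ -0.9582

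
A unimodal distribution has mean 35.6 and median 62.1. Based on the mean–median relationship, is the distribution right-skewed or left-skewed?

mean − median = 35.6 − 62.1 = -26.5
mean < median ⇒ the longer tail is on the left ⇒ left-skewed (negatively skewed).

left-skewed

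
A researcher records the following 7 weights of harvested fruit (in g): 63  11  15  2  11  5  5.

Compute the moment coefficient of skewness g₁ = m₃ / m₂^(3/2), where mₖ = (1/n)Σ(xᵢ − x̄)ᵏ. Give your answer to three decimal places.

1.853

x̄ = (63 + 11 + 15 + 2 + 11 + 5 + 5) / 7 = 16.0000
deviations (xᵢ − x̄): 47.0000, -5.0000, -1.0000, -14.0000, -5.0000, -11.0000, -11.0000
Σ(xᵢ − x̄)² = 2698.0000 ⇒ m₂ = 2698.0000/7 = 385.42857
Σ(xᵢ − x̄)³ = 98166.0000 ⇒ m₃ = 98166.0000/7 = 14023.71429
m₂^(3/2) = 385.42857^(1.5) = 7566.86277
g₁ = m₃ / m₂^(3/2) = 14023.71429 / 7566.86277 ≈ 1.853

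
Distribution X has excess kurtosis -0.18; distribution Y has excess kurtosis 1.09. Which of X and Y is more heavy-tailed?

Y

Higher excess kurtosis ⇒ heavier tails relative to the normal distribution.
-0.18 vs 1.09: the larger is 1.09, so Y has heavier tails. (Y is leptokurtic — heavier-than-normal tails; the other is platykurtic.)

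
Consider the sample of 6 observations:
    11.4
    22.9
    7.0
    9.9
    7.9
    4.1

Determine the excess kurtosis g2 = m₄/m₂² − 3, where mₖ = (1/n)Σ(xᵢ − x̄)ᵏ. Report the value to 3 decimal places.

0.288

x̄ = 10.5333
Σ(xᵢ − x̄)² = 214.8933 ⇒ m₂ = 35.81556
Σ(xᵢ − x̄)⁴ = 25306.5654 ⇒ m₄ = 4217.76090
m₂² = 1282.75402
g2 = m₄/m₂² − 3 = 3.28805 − 3 ≈ 0.288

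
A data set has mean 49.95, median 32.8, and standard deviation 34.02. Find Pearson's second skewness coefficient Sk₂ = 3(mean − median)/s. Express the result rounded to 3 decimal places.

Sk₂ = 3(49.95 − 32.8) / 34.02 = 3 × 17.1500 / 34.02
    = 51.4500 / 34.02 ≈ 1.512

1.512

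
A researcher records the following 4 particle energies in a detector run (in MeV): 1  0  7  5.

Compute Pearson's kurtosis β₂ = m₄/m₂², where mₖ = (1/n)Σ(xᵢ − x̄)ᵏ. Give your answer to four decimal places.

1.2841

x̄ = 3.2500
Σ(xᵢ − x̄)² = 32.7500 ⇒ m₂ = 8.18750
Σ(xᵢ − x̄)⁴ = 344.3281 ⇒ m₄ = 86.08203
m₂² = 67.03516
β₂ = m₄/m₂² = 86.08203 / 67.03516 ≈ 1.2841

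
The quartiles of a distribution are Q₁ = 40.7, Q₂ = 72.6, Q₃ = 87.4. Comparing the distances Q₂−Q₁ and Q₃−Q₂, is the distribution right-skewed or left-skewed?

Q₂ − Q₁ = 31.9;  Q₃ − Q₂ = 14.8
Q₂ − Q₁ > Q₃ − Q₂ ⇒ the lower half is more spread out ⇒ left-skewed.

left-skewed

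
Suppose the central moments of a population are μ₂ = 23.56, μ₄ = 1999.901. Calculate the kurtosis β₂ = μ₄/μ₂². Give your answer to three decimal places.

3.603

μ₂² = 23.56² = 555.07360
μ₄/μ₂² = 1999.901 / 555.07360 = 3.60295
β₂ ≈ 3.603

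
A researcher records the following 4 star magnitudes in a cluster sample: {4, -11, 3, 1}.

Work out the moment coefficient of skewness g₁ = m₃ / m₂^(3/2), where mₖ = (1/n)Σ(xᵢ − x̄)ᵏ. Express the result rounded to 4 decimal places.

x̄ = (4 - 11 + 3 + 1) / 4 = -0.7500
deviations (xᵢ − x̄): 4.7500, -10.2500, 3.7500, 1.7500
Σ(xᵢ − x̄)² = 144.7500 ⇒ m₂ = 144.7500/4 = 36.18750
Σ(xᵢ − x̄)³ = -911.6250 ⇒ m₃ = -911.6250/4 = -227.90625
m₂^(3/2) = 36.18750^(1.5) = 217.68970
g₁ = m₃ / m₂^(3/2) = -227.90625 / 217.68970 ≈ -1.0469

-1.0469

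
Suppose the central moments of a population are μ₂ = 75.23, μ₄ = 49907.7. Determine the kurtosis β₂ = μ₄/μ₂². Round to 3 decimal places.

8.818

μ₂² = 75.23² = 5659.55290
μ₄/μ₂² = 49907.7 / 5659.55290 = 8.81831
β₂ ≈ 8.818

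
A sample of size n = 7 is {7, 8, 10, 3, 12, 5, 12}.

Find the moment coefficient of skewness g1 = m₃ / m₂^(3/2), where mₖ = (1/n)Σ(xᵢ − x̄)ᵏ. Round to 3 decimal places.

x̄ = (7 + 8 + 10 + 3 + 12 + 5 + 12) / 7 = 8.1429
deviations (xᵢ − x̄): -1.1429, -0.1429, 1.8571, -5.1429, 3.8571, -3.1429, 3.8571
Σ(xᵢ − x̄)² = 70.8571 ⇒ m₂ = 70.8571/7 = 10.12245
Σ(xᵢ − x̄)³ = -47.3878 ⇒ m₃ = -47.3878/7 = -6.76968
m₂^(3/2) = 10.12245^(1.5) = 32.20538
g1 = m₃ / m₂^(3/2) = -6.76968 / 32.20538 ≈ -0.210

-0.210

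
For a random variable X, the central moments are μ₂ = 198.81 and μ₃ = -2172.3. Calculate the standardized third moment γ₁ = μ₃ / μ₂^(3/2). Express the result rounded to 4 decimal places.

-0.7749

σ = √μ₂ = √198.81 = 14.10000
σ³ = μ₂^(3/2) = 2803.22100
γ₁ = μ₃/σ³ = -2172.3 / 2803.22100 ≈ -0.7749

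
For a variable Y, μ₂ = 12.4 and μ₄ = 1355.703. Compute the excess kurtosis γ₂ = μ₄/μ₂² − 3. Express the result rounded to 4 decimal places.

5.8170

μ₂² = 12.4² = 153.76000
μ₄/μ₂² = 1355.703 / 153.76000 = 8.81701
γ₂ = 8.81701 − 3 ≈ 5.8170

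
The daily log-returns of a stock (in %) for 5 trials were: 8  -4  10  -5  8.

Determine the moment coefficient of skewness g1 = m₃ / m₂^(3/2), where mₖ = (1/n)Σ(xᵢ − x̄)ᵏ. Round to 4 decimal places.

-0.3757

x̄ = (8 - 4 + 10 - 5 + 8) / 5 = 3.4000
deviations (xᵢ − x̄): 4.6000, -7.4000, 6.6000, -8.4000, 4.6000
Σ(xᵢ − x̄)² = 211.2000 ⇒ m₂ = 211.2000/5 = 42.24000
Σ(xᵢ − x̄)³ = -515.7600 ⇒ m₃ = -515.7600/5 = -103.15200
m₂^(3/2) = 42.24000^(1.5) = 274.52751
g1 = m₃ / m₂^(3/2) = -103.15200 / 274.52751 ≈ -0.3757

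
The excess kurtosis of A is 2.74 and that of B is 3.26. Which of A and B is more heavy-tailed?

B

Higher excess kurtosis ⇒ heavier tails relative to the normal distribution.
2.74 vs 3.26: the larger is 3.26, so B has heavier tails.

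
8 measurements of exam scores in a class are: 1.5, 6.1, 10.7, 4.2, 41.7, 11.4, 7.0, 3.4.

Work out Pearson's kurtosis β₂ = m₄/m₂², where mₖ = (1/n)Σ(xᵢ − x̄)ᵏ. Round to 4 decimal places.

x̄ = 10.7500
Σ(xᵢ − x̄)² = 1176.5000 ⇒ m₂ = 147.06250
Σ(xᵢ − x̄)⁴ = 930322.6609 ⇒ m₄ = 116290.33261
m₂² = 21627.37891
β₂ = m₄/m₂² = 116290.33261 / 21627.37891 ≈ 5.3770

5.3770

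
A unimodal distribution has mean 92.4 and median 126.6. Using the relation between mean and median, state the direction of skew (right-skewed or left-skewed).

left-skewed

mean − median = 92.4 − 126.6 = -34.2
mean < median ⇒ the longer tail is on the left ⇒ left-skewed (negatively skewed).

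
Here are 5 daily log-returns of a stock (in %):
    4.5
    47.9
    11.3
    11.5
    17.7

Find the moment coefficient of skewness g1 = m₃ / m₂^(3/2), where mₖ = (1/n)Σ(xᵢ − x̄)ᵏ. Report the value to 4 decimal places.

1.2238

x̄ = (4.5 + 47.9 + 11.3 + 11.5 + 17.7) / 5 = 18.5800
deviations (xᵢ − x̄): -14.0800, 29.3200, -7.2800, -7.0800, -0.8800
Σ(xᵢ − x̄)² = 1161.8080 ⇒ m₂ = 1161.8080/5 = 232.36160
Σ(xᵢ − x̄)³ = 21672.5875 ⇒ m₃ = 21672.5875/5 = 4334.51750
m₂^(3/2) = 232.36160^(1.5) = 3541.98353
g1 = m₃ / m₂^(3/2) = 4334.51750 / 3541.98353 ≈ 1.2238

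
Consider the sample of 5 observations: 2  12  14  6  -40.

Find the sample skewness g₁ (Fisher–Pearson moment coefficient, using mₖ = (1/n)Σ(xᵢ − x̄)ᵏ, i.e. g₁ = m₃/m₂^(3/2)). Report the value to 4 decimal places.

-1.3319

x̄ = (2 + 12 + 14 + 6 - 40) / 5 = -1.2000
deviations (xᵢ − x̄): 3.2000, 13.2000, 15.2000, 7.2000, -38.8000
Σ(xᵢ − x̄)² = 1972.8000 ⇒ m₂ = 1972.8000/5 = 394.56000
Σ(xᵢ − x̄)³ = -52193.2800 ⇒ m₃ = -52193.2800/5 = -10438.65600
m₂^(3/2) = 394.56000^(1.5) = 7837.35614
g₁ = m₃ / m₂^(3/2) = -10438.65600 / 7837.35614 ≈ -1.3319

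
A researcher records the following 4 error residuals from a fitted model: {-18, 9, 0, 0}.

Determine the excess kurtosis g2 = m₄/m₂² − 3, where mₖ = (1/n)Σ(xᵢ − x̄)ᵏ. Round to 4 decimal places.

x̄ = -2.2500
Σ(xᵢ − x̄)² = 384.7500 ⇒ m₂ = 96.18750
Σ(xᵢ − x̄)⁴ = 77604.3281 ⇒ m₄ = 19401.08203
m₂² = 9252.03516
g2 = m₄/m₂² − 3 = 2.09695 − 3 ≈ -0.9030

-0.9030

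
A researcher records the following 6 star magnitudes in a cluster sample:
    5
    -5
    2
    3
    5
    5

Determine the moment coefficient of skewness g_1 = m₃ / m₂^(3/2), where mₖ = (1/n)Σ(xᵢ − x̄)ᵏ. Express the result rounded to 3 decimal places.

x̄ = (5 - 5 + 2 + 3 + 5 + 5) / 6 = 2.5000
deviations (xᵢ − x̄): 2.5000, -7.5000, -0.5000, 0.5000, 2.5000, 2.5000
Σ(xᵢ − x̄)² = 75.5000 ⇒ m₂ = 75.5000/6 = 12.58333
Σ(xᵢ − x̄)³ = -375.0000 ⇒ m₃ = -375.0000/6 = -62.50000
m₂^(3/2) = 12.58333^(1.5) = 44.63685
g_1 = m₃ / m₂^(3/2) = -62.50000 / 44.63685 ≈ -1.400

-1.400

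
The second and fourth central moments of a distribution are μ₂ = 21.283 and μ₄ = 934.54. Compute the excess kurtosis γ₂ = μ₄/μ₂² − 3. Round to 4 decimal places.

μ₂² = 21.283² = 452.96609
μ₄/μ₂² = 934.54 / 452.96609 = 2.06316
γ₂ = 2.06316 − 3 ≈ -0.9368

-0.9368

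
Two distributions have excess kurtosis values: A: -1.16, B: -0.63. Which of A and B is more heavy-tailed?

B

Higher excess kurtosis ⇒ heavier tails relative to the normal distribution.
-1.16 vs -0.63: the larger is -0.63, so B has heavier tails.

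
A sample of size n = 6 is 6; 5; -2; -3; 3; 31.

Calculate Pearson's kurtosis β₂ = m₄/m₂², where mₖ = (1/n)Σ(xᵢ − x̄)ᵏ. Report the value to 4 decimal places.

3.6259

x̄ = 6.6667
Σ(xᵢ − x̄)² = 777.3333 ⇒ m₂ = 129.55556
Σ(xᵢ − x̄)⁴ = 365157.7778 ⇒ m₄ = 60859.62963
m₂² = 16784.64198
β₂ = m₄/m₂² = 60859.62963 / 16784.64198 ≈ 3.6259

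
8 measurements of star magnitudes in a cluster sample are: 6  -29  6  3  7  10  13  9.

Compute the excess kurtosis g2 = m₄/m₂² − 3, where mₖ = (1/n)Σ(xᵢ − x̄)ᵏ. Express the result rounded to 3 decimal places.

x̄ = 3.1250
Σ(xᵢ − x̄)² = 1242.8750 ⇒ m₂ = 155.35938
Σ(xᵢ − x̄)⁴ = 1078353.0254 ⇒ m₄ = 134794.12817
m₂² = 24136.53540
g2 = m₄/m₂² − 3 = 5.58465 − 3 ≈ 2.585

2.585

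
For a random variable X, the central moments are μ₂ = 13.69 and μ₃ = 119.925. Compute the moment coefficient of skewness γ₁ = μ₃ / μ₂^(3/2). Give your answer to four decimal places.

2.3676

σ = √μ₂ = √13.69 = 3.70000
σ³ = μ₂^(3/2) = 50.65300
γ₁ = μ₃/σ³ = 119.925 / 50.65300 ≈ 2.3676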